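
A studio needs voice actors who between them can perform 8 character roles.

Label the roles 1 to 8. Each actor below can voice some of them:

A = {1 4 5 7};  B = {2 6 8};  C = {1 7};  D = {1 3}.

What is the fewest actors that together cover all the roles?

3

Take {A, B, D}. Their union is {1, 2, 3, 4, 5, 6, 7, 8}, which is all 8 roles.
Only B contains 2, so B is forced; the remaining 5 roles need at least 2 more actors (each remaining actor adds at most 4) — so at least 3 actors are needed, and 3 is optimal.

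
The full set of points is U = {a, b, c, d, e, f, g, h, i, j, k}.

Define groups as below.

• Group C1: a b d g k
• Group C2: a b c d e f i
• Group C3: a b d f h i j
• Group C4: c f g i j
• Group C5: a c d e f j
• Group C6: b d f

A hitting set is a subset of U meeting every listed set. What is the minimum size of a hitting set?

2

T = {f, g} meets every group (each contains at least one member of T), and |T| = 2.
No single point lies in every group, so at least 2 are needed and 2 is optimal.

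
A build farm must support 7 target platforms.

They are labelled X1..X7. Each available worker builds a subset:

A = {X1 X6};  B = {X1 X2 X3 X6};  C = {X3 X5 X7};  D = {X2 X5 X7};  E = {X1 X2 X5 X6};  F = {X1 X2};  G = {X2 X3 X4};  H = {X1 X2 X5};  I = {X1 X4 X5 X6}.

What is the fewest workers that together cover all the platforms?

3

C and D and I together: C ∪ D ∪ I = {X1, X2, X3, X4, X5, X6, X7} — every platform is covered.
No 2 of the 9 workers cover everything (all 36 combinations miss at least one platform), so 3 is optimal.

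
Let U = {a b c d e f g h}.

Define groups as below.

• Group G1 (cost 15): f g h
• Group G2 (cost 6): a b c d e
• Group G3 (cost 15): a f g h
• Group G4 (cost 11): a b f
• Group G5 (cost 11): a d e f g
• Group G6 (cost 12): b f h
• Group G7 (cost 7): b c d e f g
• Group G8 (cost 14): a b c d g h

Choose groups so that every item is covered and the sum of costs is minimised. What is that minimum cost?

G2, G3 together cover every item (G2 ∪ G3 = {a, b, c, d, e, f, g, h}); total cost 6 + 15 = 21.
The greedy pick G7, G2, G6 costs 25; no covering selection beats 21.

21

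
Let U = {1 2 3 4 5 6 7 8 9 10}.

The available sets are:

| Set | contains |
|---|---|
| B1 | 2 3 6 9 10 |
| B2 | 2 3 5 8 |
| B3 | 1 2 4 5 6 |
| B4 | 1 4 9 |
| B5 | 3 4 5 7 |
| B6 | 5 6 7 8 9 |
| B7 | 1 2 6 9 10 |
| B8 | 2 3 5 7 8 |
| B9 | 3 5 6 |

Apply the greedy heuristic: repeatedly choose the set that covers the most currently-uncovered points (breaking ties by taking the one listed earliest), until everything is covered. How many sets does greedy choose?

Greedy: pick B1 (covers 5 new) → pick B3 (covers 3 new) → pick B6 (covers 2 new). Total picks: 3.

3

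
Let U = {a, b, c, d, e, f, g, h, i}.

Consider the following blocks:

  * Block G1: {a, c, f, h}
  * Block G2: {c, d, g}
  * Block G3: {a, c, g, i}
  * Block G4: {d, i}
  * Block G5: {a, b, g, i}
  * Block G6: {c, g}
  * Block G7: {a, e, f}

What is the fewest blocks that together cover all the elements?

G1, G4, G5, and G7 cover everything between them: the union {a, b, c, d, e, f, g, h, i} is all of U.
No 3 of the 7 blocks cover everything (all 35 combinations miss at least one element), so 4 is optimal.

4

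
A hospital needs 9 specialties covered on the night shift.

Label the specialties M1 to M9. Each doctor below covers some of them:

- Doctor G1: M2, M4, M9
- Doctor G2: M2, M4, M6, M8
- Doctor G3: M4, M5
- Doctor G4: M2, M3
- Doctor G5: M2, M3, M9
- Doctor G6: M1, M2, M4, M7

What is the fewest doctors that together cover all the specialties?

4

G2 and G3 and G5 and G6 together: G2 ∪ G3 ∪ G5 ∪ G6 = {M1, M2, M3, M4, M5, M6, M7, M8, M9} — every specialty is covered.
Only G6 contains M1, so G6 is forced; the remaining 5 specialties need at least 3 more doctors (each remaining doctor adds at most 2) — so at least 4 doctors are needed, and 4 is optimal.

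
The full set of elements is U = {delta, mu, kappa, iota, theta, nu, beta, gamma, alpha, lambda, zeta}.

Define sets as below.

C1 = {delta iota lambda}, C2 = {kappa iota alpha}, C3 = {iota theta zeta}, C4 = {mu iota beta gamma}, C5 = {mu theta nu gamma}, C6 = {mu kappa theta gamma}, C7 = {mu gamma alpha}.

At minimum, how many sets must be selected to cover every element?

C1, C2, C3, C4, and C5 cover everything between them: the union {delta, mu, kappa, iota, theta, nu, beta, gamma, alpha, lambda, zeta} is all of U.
Only C4 contains beta, so C4 is forced; the remaining 7 elements need at least 4 more sets (each remaining set adds at most 2) — so at least 5 sets are needed, and 5 is optimal.

5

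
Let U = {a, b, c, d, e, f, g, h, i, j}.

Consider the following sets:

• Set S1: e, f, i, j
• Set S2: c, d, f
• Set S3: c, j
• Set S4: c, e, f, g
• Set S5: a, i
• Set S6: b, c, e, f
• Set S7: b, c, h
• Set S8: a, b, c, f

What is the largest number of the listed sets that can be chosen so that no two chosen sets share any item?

2

S2, S5 are pairwise disjoint (S2={c,d,f}; S5={a,i}).
Every remaining set overlaps one of these, and no 3 of the listed sets are pairwise disjoint, so 2 is the maximum.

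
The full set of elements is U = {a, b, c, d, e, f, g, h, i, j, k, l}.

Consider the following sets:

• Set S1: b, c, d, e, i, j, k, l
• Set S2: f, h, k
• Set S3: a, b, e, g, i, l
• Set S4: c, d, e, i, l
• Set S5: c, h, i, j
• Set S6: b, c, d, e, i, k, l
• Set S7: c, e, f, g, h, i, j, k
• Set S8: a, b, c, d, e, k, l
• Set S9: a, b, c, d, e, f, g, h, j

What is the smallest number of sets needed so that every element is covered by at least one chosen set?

Take {S6, S9}. Their union is {a, b, c, d, e, f, g, h, i, j, k, l}, which is all 12 elements.
No single set has all 12 elements (the largest, S9, has 9), so 2 is optimal.

2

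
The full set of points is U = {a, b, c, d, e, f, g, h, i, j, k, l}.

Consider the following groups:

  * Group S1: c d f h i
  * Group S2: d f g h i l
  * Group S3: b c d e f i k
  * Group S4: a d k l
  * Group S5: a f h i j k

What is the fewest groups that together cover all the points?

Take {S2, S3, S5}. Their union is {a, b, c, d, e, f, g, h, i, j, k, l}, which is all 12 points.
Only S3 contains b, so S3 is forced; the remaining 5 points need at least 2 more groups (each remaining group adds at most 3) — so at least 3 groups are needed, and 3 is optimal.

3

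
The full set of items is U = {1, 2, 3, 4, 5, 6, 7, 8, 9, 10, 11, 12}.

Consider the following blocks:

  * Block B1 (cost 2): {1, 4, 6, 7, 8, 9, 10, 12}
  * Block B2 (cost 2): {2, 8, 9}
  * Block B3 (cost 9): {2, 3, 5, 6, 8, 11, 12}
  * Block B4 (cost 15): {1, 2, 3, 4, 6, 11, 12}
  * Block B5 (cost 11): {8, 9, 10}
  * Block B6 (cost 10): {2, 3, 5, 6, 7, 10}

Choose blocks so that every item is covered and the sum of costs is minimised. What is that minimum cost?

11

B1, B3 together cover every item (B1 ∪ B3 = {1, 2, 3, 4, 5, 6, 7, 8, 9, 10, 11, 12}); total cost 2 + 9 = 11.
The greedy pick B1, B2, B3 costs 13; no covering selection beats 11.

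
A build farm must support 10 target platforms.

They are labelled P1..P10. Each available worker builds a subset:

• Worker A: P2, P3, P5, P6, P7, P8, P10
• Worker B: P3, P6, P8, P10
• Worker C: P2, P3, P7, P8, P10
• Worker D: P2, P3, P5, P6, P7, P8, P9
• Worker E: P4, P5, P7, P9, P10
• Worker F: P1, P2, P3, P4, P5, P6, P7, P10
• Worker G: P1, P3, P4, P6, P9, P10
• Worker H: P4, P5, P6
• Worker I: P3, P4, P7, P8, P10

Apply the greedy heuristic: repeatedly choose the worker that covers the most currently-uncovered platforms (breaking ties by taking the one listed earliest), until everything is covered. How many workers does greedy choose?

Greedy: pick F (covers 8 new) → pick D (covers 2 new). Total picks: 2.

2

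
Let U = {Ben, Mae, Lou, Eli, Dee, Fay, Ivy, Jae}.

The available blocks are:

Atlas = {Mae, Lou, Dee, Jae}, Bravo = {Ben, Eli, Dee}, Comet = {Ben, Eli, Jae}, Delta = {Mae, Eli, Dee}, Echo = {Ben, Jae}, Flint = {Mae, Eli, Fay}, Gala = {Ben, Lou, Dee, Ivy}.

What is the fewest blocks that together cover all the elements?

Take {Comet, Flint, Gala}. Their union is {Ben, Mae, Lou, Eli, Dee, Fay, Ivy, Jae}, which is all 8 elements.
Only Flint contains Fay, so Flint is forced; the remaining 5 elements need at least 2 more blocks (each remaining block adds at most 4) — so at least 3 blocks are needed, and 3 is optimal.

3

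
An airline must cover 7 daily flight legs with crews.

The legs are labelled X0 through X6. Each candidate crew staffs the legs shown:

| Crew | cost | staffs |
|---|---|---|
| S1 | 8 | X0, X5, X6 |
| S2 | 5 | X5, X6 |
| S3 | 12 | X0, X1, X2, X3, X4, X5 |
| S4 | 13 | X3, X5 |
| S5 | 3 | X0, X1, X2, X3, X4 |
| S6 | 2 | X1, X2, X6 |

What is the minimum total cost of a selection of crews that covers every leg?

S2, S5 together cover every leg (S2 ∪ S5 = {X0, X1, X2, X3, X4, X5, X6}); total cost 5 + 3 = 8.
The greedy pick S5, S6, S2 costs 10; no covering selection beats 8.

8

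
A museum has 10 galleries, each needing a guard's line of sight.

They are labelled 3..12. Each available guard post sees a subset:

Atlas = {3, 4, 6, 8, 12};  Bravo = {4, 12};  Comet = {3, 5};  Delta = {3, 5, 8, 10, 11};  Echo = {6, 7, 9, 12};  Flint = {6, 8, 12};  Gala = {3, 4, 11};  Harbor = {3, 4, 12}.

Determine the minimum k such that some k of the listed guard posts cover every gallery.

3

Delta and Echo and Gala together: Delta ∪ Echo ∪ Gala = {3, 4, 5, 6, 7, 8, 9, 10, 11, 12} — every gallery is covered.
Only Echo contains 7, so Echo is forced; the remaining 6 galleries need at least 2 more guard posts (each remaining guard post adds at most 5) — so at least 3 guard posts are needed, and 3 is optimal.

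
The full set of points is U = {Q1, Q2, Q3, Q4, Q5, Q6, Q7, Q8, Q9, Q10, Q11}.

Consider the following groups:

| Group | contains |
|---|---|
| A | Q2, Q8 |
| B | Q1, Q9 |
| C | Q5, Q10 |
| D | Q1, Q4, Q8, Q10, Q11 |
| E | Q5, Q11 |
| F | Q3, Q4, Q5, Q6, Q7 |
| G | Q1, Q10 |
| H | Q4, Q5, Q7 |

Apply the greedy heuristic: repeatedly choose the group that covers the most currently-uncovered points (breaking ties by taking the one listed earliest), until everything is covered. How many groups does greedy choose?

4

Greedy: pick D (covers 5 new) → pick F (covers 4 new) → pick A (covers 1 new) → pick B (covers 1 new). Total picks: 4.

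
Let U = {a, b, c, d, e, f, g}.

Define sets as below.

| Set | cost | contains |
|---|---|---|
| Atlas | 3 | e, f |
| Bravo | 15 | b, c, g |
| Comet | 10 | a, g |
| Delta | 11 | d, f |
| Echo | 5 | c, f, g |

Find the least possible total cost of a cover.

39

Atlas, Bravo, Comet, Delta together cover every item (Atlas ∪ Bravo ∪ Comet ∪ Delta = {a, b, c, d, e, f, g}); total cost 3 + 15 + 10 + 11 = 39.
The greedy pick Atlas, Echo, Comet, Delta, Bravo costs 44; no covering selection beats 39.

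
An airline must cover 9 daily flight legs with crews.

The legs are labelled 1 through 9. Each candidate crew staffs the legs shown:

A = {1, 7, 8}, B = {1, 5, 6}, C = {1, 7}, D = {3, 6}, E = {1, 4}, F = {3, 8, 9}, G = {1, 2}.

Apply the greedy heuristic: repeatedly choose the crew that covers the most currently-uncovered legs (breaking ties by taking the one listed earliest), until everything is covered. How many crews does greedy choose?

5

Greedy: pick A (covers 3 new) → pick B (covers 2 new) → pick F (covers 2 new) → pick E (covers 1 new) → pick G (covers 1 new). Total picks: 5.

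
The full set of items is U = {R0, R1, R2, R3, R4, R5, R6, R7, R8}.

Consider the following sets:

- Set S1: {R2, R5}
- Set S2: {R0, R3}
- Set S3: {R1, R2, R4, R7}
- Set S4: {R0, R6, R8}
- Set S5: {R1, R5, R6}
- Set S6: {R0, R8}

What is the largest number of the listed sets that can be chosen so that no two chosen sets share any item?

S5, S6 are pairwise disjoint (S5={R1,R5,R6}; S6={R0,R8}).
Every remaining set overlaps one of these, and no 3 of the listed sets are pairwise disjoint, so 2 is the maximum.

2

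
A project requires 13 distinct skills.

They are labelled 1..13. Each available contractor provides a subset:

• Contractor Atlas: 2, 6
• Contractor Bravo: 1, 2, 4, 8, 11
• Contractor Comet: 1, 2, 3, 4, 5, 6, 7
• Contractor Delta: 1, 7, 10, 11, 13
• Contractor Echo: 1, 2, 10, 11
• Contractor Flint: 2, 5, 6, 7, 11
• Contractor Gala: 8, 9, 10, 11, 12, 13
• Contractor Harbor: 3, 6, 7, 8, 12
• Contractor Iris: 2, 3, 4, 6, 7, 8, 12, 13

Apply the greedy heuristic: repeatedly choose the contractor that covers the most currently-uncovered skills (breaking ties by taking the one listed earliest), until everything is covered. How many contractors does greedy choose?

Greedy: pick Iris (covers 8 new) → pick Delta (covers 3 new) → pick Comet (covers 1 new) → pick Gala (covers 1 new). Total picks: 4.
(The true minimum cover uses only 2 contractors, so greedy is not optimal here.)

4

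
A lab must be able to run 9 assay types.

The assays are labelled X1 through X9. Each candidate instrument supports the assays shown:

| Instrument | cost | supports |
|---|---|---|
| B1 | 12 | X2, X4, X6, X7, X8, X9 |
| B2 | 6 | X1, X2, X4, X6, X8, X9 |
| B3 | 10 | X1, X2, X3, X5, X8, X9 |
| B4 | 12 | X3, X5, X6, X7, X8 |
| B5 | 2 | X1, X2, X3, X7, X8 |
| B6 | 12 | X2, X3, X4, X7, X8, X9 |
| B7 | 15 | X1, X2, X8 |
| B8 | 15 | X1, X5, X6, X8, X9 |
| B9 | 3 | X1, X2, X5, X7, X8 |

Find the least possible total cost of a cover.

11

B2, B5, B9 together cover every assay (B2 ∪ B5 ∪ B9 = {X1, X2, X3, X4, X5, X6, X7, X8, X9}); total cost 6 + 2 + 3 = 11.
No covering selection has total cost below 11.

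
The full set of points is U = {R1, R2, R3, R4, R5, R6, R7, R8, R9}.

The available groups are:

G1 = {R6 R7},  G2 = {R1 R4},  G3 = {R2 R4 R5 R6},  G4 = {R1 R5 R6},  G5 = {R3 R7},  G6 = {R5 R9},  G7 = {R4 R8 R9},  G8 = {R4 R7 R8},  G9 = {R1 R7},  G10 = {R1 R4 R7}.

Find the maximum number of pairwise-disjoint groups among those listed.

G4, G5, G7 are pairwise disjoint (G4={R1,R5,R6}; G5={R3,R7}; G7={R4,R8,R9}).
Every remaining group overlaps one of these, and no 4 of the listed groups are pairwise disjoint, so 3 is the maximum.

3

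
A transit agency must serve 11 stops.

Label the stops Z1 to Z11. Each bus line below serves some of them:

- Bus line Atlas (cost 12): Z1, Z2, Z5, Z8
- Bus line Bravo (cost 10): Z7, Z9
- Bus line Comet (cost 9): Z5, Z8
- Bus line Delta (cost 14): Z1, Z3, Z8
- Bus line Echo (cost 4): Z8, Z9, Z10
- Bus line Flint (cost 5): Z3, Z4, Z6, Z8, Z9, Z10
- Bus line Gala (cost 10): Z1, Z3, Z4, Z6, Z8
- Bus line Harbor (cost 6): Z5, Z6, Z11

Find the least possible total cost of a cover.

33

Atlas, Bravo, Flint, Harbor together cover every stop (Atlas ∪ Bravo ∪ Flint ∪ Harbor = {Z1, Z2, Z3, Z4, Z5, Z6, Z7, Z8, Z9, Z10, Z11}); total cost 12 + 10 + 5 + 6 = 33.
No covering selection has total cost below 33.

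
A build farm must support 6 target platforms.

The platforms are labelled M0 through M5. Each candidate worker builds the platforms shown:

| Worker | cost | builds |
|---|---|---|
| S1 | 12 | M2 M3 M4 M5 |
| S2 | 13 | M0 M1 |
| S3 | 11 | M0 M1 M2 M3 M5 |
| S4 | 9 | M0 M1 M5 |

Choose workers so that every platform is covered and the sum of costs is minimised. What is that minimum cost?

21

S1, S4 together cover every platform (S1 ∪ S4 = {M0, M1, M2, M3, M4, M5}); total cost 12 + 9 = 21.
The greedy pick S3, S1 costs 23; no covering selection beats 21.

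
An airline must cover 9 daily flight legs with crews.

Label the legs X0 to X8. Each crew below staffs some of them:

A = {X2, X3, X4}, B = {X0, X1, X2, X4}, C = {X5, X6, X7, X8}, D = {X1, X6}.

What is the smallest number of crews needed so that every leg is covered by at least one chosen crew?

3

Take {A, B, C}. Their union is {X0, X1, X2, X3, X4, X5, X6, X7, X8}, which is all 9 legs.
Each crew has at most 4 legs, and 2·4 = 8 < 9 — so at least 3 crews are needed, and 3 is optimal.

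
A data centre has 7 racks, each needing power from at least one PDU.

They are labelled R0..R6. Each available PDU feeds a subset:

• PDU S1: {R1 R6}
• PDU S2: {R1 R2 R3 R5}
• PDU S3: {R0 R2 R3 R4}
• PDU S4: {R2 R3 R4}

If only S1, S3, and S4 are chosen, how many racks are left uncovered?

Union of S1, S3, S4 = {R0, R1, R2, R3, R4, R6}.
Not covered: R5 — 1 rack.

1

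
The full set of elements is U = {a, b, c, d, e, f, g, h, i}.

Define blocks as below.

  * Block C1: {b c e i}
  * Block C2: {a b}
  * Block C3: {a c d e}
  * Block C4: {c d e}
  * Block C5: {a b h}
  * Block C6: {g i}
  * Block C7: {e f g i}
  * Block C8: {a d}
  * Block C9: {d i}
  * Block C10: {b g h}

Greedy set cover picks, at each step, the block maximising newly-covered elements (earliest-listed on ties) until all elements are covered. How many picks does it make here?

4

Greedy: pick C1 (covers 4 new) → pick C3 (covers 2 new) → pick C7 (covers 2 new) → pick C5 (covers 1 new). Total picks: 4.
(The true minimum cover uses only 3 blocks, so greedy is not optimal here.)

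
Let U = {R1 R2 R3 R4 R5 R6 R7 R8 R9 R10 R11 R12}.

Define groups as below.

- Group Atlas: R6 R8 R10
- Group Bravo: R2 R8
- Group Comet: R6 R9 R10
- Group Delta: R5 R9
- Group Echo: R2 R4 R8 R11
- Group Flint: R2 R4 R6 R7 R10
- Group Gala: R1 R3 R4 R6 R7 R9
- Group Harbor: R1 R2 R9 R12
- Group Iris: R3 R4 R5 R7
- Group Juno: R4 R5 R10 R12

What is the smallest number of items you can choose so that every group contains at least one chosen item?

3

The 3 items {R2, R5, R6} hit every group.
The groups Bravo, Comet, Iris are pairwise disjoint, so any hitting set needs a separate item for each — at least 3. Hence 3 is optimal.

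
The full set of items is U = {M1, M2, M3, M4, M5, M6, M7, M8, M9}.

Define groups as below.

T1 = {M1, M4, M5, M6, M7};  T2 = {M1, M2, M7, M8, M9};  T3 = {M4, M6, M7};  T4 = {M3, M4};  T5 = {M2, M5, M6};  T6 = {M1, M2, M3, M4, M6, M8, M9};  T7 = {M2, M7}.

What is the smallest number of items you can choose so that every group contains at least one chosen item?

Take H = {M2, M4}. Each listed group contains at least one of these, so H is a hitting set of size 2.
The groups T2, T4 are pairwise disjoint, so any hitting set needs a separate item for each — at least 2. Hence 2 is optimal.

2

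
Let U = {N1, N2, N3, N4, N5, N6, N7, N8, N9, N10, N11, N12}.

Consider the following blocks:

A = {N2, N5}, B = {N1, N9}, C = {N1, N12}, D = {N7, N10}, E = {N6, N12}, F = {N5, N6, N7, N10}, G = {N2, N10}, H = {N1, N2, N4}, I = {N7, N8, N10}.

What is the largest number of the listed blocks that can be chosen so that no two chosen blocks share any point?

A, B, D, E are pairwise disjoint (A={N2,N5}; B={N1,N9}; D={N7,N10}; E={N6,N12}).
Every remaining block overlaps one of these, and no 5 of the listed blocks are pairwise disjoint, so 4 is the maximum.

4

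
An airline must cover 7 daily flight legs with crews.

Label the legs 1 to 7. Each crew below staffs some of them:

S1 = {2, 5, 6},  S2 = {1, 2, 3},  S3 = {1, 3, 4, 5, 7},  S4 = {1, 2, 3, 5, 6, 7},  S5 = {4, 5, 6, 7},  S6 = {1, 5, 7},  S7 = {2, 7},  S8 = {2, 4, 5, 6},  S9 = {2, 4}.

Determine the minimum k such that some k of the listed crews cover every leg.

2

S2 and S5 together: S2 ∪ S5 = {1, 2, 3, 4, 5, 6, 7} — every leg is covered.
No single crew has all 7 legs (the largest, S4, has 6), so 2 is optimal.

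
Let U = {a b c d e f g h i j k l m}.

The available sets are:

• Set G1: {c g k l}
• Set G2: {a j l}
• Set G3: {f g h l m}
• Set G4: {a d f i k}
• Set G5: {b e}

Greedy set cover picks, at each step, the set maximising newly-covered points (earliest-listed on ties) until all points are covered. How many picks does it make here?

5

Greedy: pick G3 (covers 5 new) → pick G4 (covers 4 new) → pick G5 (covers 2 new) → pick G1 (covers 1 new) → pick G2 (covers 1 new). Total picks: 5.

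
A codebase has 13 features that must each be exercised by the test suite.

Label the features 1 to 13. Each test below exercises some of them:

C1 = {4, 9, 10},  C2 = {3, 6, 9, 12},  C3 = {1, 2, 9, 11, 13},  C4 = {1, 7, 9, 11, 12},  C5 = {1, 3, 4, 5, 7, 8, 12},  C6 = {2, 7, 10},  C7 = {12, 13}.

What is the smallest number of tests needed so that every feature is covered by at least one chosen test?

4

C1 and C2 and C3 and C5 together: C1 ∪ C2 ∪ C3 ∪ C5 = {1, 2, 3, 4, 5, 6, 7, 8, 9, 10, 11, 12, 13} — every feature is covered.
No 3 of the 7 tests cover everything (all 35 combinations miss at least one feature), so 4 is optimal.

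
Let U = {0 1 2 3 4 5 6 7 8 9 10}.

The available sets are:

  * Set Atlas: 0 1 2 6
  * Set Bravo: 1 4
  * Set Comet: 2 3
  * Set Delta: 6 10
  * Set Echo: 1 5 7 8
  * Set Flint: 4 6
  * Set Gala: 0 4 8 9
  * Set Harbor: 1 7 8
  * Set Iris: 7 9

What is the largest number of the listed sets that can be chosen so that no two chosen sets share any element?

Bravo, Comet, Delta, Iris are pairwise disjoint (Bravo={1,4}; Comet={2,3}; Delta={6,10}; Iris={7,9}).
Every remaining set overlaps one of these, and no 5 of the listed sets are pairwise disjoint, so 4 is the maximum.

4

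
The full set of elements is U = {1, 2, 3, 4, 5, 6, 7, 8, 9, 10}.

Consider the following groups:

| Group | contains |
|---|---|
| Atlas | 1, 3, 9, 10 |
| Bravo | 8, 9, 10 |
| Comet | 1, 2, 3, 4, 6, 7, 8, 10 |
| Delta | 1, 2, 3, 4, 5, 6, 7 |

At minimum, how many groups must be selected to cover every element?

2

Take {Bravo, Delta}. Their union is {1, 2, 3, 4, 5, 6, 7, 8, 9, 10}, which is all 10 elements.
No single group has all 10 elements (the largest, Comet, has 8), so 2 is optimal.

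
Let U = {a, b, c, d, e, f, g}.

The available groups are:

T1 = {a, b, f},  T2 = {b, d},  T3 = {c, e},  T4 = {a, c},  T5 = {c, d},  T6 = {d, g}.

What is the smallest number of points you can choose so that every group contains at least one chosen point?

3

The 3 points {a, c, d} hit every group.
The groups T1, T3, T6 are pairwise disjoint, so any hitting set needs a separate point for each — at least 3. Hence 3 is optimal.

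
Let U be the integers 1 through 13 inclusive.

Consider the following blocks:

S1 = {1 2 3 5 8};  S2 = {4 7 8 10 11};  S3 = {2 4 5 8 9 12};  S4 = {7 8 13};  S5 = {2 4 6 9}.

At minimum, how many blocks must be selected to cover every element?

S1 and S2 and S3 and S4 and S5 together: S1 ∪ S2 ∪ S3 ∪ S4 ∪ S5 = {1, 2, 3, 4, 5, 6, 7, 8, 9, 10, 11, 12, 13} — every element is covered.
No 4 of the 5 blocks cover everything (all 5 combinations miss at least one element), so 5 is optimal.

5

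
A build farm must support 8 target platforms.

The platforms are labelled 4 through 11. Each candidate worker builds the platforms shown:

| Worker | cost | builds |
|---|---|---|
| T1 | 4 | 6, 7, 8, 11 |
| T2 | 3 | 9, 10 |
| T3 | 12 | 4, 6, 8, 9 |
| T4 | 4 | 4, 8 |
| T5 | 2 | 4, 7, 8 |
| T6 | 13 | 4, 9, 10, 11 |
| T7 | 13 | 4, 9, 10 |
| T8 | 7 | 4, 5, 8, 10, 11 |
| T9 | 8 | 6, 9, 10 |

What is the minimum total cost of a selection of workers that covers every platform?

T1, T2, T8 together cover every platform (T1 ∪ T2 ∪ T8 = {4, 5, 6, 7, 8, 9, 10, 11}); total cost 4 + 3 + 7 = 14.
The greedy pick T5, T2, T1, T8 costs 16; no covering selection beats 14.

14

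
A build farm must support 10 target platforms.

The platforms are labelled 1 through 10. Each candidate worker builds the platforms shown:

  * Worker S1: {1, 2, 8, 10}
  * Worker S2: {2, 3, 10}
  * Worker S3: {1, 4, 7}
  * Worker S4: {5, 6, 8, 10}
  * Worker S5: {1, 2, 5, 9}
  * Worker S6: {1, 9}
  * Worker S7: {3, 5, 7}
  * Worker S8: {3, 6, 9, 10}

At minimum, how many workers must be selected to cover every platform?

4

S1 and S3 and S4 and S8 together: S1 ∪ S3 ∪ S4 ∪ S8 = {1, 2, 3, 4, 5, 6, 7, 8, 9, 10} — every platform is covered.
No 3 of the 8 workers cover everything (all 56 combinations miss at least one platform), so 4 is optimal.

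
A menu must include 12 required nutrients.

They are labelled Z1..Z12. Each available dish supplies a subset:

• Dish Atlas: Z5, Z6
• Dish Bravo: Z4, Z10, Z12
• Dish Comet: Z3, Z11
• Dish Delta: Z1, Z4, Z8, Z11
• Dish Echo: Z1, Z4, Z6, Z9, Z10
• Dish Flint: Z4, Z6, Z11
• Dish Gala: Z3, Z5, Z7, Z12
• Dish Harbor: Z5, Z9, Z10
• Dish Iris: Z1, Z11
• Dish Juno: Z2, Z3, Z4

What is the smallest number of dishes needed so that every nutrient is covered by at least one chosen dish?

Take {Delta, Echo, Gala, Juno}. Their union is {Z1, Z2, Z3, Z4, Z5, Z6, Z7, Z8, Z9, Z10, Z11, Z12}, which is all 12 nutrients.
Only Juno contains Z2, so Juno is forced; the remaining 9 nutrients need at least 3 more dishes (each remaining dish adds at most 4) — so at least 4 dishes are needed, and 4 is optimal.

4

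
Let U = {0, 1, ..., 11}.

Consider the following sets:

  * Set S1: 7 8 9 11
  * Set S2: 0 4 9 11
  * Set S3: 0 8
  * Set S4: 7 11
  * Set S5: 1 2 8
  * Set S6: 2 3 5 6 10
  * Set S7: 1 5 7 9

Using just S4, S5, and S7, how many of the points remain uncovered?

Union of S4, S5, S7 = {1, 2, 5, 7, 8, 9, 11}.
Not covered: 0, 3, 4, 6, 10 — 5 points.

5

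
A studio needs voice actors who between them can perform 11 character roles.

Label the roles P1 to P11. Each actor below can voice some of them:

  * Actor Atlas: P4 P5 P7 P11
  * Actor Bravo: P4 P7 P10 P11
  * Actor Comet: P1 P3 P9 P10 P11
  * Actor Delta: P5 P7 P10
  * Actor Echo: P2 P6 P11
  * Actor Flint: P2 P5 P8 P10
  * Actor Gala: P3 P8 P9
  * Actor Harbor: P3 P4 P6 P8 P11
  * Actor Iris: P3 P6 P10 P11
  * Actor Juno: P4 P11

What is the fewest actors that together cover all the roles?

4

Comet and Delta and Flint and Harbor together: Comet ∪ Delta ∪ Flint ∪ Harbor = {P1, P2, P3, P4, P5, P6, P7, P8, P9, P10, P11} — every role is covered.
No 3 of the 10 actors cover everything (all 120 combinations miss at least one role), so 4 is optimal.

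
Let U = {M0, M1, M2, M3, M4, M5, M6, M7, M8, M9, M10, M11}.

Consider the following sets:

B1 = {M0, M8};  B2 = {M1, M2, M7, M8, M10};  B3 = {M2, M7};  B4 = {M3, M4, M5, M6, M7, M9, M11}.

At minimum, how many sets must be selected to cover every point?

B1, B2, and B4 cover everything between them: the union {M0, M1, M2, M3, M4, M5, M6, M7, M8, M9, M10, M11} is all of U.
Only B1 contains M0, so B1 is forced; the remaining 10 points need at least 2 more sets (each remaining set adds at most 7) — so at least 3 sets are needed, and 3 is optimal.

3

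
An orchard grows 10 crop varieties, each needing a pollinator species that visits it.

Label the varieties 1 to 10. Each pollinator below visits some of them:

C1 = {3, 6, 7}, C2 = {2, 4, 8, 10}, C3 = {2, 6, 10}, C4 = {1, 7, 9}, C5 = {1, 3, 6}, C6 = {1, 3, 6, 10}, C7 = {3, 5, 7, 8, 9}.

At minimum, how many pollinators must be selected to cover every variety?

Take {C2, C5, C7}. Their union is {1, 2, 3, 4, 5, 6, 7, 8, 9, 10}, which is all 10 varieties.
Only C2 contains 4, so C2 is forced; the remaining 6 varieties need at least 2 more pollinators (each remaining pollinator adds at most 4) — so at least 3 pollinators are needed, and 3 is optimal.

3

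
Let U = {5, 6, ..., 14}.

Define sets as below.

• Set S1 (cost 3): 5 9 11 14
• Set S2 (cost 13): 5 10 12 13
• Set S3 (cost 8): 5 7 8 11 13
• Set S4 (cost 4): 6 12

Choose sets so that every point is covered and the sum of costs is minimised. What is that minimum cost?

28

S1, S2, S3, S4 together cover every point (S1 ∪ S2 ∪ S3 ∪ S4 = {5, 6, 7, 8, 9, 10, 11, 12, 13, 14}); total cost 3 + 13 + 8 + 4 = 28.
No covering selection has total cost below 28.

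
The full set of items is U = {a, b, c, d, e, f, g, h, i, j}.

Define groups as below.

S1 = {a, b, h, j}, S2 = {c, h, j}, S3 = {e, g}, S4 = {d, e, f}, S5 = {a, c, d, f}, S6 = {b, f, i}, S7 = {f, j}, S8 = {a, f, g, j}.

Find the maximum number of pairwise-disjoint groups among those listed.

S2, S3, S6 are pairwise disjoint (S2={c,h,j}; S3={e,g}; S6={b,f,i}).
Every remaining group overlaps one of these, and no 4 of the listed groups are pairwise disjoint, so 3 is the maximum.

3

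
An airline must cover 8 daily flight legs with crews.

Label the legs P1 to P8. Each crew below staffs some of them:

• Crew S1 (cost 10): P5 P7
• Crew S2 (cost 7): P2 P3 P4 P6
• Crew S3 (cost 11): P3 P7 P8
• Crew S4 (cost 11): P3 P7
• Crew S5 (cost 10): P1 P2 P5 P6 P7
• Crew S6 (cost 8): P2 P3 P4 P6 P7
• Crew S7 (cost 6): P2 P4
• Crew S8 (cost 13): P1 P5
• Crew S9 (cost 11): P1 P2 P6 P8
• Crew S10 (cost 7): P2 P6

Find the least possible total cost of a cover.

S3, S5, S7 together cover every leg (S3 ∪ S5 ∪ S7 = {P1, P2, P3, P4, P5, P6, P7, P8}); total cost 11 + 10 + 6 = 27.
The greedy pick S6, S5, S3 costs 29; no covering selection beats 27.

27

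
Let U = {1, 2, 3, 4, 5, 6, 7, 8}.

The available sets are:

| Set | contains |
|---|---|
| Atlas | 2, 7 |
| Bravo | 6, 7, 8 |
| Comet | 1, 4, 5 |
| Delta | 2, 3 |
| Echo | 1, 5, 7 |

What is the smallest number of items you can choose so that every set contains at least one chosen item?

Take H = {3, 5, 7}. Each listed set contains at least one of these, so H is a hitting set of size 3.
The sets Bravo, Comet, Delta are pairwise disjoint, so any hitting set needs a separate item for each — at least 3. Hence 3 is optimal.

3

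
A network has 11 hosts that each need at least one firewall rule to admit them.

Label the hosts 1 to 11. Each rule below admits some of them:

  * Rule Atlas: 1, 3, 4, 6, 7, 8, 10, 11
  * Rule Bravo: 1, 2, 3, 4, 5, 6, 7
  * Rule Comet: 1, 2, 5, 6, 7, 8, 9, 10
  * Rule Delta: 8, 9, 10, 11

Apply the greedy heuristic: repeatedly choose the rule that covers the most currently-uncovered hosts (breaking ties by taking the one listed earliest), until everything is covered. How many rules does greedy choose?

2

Greedy: pick Atlas (covers 8 new) → pick Comet (covers 3 new). Total picks: 2.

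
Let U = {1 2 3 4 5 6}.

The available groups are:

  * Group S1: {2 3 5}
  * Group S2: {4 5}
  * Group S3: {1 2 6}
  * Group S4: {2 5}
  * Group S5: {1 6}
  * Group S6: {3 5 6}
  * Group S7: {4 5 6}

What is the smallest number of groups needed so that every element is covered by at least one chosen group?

3

Take {S1, S2, S3}. Their union is {1, 2, 3, 4, 5, 6}, which is all 6 elements.
No 2 of the 7 groups cover everything (all 21 combinations miss at least one element), so 3 is optimal.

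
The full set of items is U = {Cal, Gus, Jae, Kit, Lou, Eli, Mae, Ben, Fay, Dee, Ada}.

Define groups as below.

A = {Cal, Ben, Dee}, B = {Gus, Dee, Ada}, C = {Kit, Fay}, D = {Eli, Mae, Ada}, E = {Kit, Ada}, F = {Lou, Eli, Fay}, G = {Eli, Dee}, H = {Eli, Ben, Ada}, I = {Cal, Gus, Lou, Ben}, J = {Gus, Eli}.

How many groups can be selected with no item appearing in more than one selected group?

A, C, J are pairwise disjoint (A={Cal,Ben,Dee}; C={Kit,Fay}; J={Gus,Eli}).
Every remaining group overlaps one of these, and no 4 of the listed groups are pairwise disjoint, so 3 is the maximum.

3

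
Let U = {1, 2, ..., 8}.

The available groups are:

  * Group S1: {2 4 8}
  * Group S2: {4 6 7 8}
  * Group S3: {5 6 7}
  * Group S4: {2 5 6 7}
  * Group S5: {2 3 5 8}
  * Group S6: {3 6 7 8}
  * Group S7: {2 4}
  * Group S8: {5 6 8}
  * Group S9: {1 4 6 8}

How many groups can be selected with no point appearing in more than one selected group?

2

S1, S3 are pairwise disjoint (S1={2,4,8}; S3={5,6,7}).
Every remaining group overlaps one of these, and no 3 of the listed groups are pairwise disjoint, so 2 is the maximum.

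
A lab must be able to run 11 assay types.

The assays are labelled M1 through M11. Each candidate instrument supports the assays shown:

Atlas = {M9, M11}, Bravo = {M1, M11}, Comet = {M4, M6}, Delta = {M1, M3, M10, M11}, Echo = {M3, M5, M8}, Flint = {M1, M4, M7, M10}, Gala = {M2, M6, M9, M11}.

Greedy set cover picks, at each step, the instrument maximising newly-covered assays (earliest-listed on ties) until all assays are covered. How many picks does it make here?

Greedy: pick Delta (covers 4 new) → pick Gala (covers 3 new) → pick Echo (covers 2 new) → pick Flint (covers 2 new). Total picks: 4.
(The true minimum cover uses only 3 instruments, so greedy is not optimal here.)

4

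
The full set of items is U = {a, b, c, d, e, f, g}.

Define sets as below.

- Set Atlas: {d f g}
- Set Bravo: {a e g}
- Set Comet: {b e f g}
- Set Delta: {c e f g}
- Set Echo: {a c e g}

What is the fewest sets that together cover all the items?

Atlas and Comet and Echo together: Atlas ∪ Comet ∪ Echo = {a, b, c, d, e, f, g} — every item is covered.
Only Comet contains b, so Comet is forced; the remaining 3 items need at least 2 more sets (each remaining set adds at most 2) — so at least 3 sets are needed, and 3 is optimal.

3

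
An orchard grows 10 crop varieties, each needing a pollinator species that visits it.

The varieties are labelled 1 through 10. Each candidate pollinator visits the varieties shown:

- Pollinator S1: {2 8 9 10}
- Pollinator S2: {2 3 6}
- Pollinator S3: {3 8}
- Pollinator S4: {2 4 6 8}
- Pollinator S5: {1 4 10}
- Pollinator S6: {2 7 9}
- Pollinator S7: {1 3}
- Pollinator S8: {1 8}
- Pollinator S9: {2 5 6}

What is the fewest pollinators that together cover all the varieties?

4

Take {S3, S5, S6, S9}. Their union is {1, 2, 3, 4, 5, 6, 7, 8, 9, 10}, which is all 10 varieties.
Only S9 contains 5, so S9 is forced; the remaining 7 varieties need at least 3 more pollinators (each remaining pollinator adds at most 3) — so at least 4 pollinators are needed, and 4 is optimal.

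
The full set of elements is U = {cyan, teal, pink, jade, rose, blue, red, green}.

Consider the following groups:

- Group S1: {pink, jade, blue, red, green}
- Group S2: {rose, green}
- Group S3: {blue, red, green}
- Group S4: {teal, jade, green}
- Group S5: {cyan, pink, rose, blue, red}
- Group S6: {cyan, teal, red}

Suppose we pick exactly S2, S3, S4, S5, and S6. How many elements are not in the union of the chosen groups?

Union of S2, S3, S4, S5, S6 = {cyan, teal, pink, jade, rose, blue, red, green} — that's every element, so 0 are uncovered.

0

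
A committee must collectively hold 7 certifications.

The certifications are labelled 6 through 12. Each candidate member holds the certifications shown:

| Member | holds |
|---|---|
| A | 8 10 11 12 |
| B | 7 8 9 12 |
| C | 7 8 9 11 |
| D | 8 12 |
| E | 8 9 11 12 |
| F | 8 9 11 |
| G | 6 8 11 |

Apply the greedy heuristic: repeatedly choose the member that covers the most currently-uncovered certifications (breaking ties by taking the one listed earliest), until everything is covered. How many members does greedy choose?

3

Greedy: pick A (covers 4 new) → pick B (covers 2 new) → pick G (covers 1 new). Total picks: 3.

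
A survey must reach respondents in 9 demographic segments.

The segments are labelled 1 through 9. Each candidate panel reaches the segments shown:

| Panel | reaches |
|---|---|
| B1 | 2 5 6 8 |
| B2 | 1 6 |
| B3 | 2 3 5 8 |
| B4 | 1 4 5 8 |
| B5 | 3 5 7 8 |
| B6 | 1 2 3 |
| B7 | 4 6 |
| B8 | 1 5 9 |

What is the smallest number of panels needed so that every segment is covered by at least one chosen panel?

B5 and B6 and B7 and B8 together: B5 ∪ B6 ∪ B7 ∪ B8 = {1, 2, 3, 4, 5, 6, 7, 8, 9} — every segment is covered.
Only B5 contains 7, so B5 is forced; the remaining 5 segments need at least 3 more panels (each remaining panel adds at most 2) — so at least 4 panels are needed, and 4 is optimal.

4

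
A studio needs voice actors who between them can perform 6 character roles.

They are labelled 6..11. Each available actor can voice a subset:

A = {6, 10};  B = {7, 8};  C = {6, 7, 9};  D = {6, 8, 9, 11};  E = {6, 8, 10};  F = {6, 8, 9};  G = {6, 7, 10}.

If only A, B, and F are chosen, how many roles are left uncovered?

Union of A, B, F = {6, 7, 8, 9, 10}.
Not covered: 11 — 1 role.

1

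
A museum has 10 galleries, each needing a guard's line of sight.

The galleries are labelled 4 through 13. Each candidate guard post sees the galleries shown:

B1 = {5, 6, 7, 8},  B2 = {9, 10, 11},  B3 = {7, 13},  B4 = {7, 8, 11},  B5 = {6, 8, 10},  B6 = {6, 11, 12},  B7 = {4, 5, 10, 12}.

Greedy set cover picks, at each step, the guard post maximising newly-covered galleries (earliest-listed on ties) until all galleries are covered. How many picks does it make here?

Greedy: pick B1 (covers 4 new) → pick B2 (covers 3 new) → pick B7 (covers 2 new) → pick B3 (covers 1 new). Total picks: 4.

4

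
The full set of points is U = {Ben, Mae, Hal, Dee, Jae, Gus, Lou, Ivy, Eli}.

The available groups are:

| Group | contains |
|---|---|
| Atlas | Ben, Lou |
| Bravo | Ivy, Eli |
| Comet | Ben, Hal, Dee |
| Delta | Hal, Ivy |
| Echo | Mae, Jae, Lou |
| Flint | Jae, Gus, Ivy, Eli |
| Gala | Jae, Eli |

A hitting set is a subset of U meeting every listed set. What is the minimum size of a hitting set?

3

Take H = {Ben, Jae, Ivy}. Each listed group contains at least one of these, so H is a hitting set of size 3.
The groups Atlas, Delta, Gala are pairwise disjoint, so any hitting set needs a separate point for each — at least 3. Hence 3 is optimal.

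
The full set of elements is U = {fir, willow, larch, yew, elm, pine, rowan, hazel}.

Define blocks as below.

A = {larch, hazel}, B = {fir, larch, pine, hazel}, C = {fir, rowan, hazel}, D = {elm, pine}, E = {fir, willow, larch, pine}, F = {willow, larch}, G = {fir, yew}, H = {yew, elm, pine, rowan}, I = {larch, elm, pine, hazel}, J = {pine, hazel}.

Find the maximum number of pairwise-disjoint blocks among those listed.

3

D, F, G are pairwise disjoint (D={elm,pine}; F={willow,larch}; G={fir,yew}).
Every remaining block overlaps one of these, and no 4 of the listed blocks are pairwise disjoint, so 3 is the maximum.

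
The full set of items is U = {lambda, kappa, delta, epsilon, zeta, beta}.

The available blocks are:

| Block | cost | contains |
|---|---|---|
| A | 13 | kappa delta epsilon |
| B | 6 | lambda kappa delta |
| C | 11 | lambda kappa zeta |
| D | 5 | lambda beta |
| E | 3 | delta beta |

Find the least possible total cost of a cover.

A, C, E together cover every item (A ∪ C ∪ E = {lambda, kappa, delta, epsilon, zeta, beta}); total cost 13 + 11 + 3 = 27.
The greedy pick E, B, C, A costs 33; no covering selection beats 27.

27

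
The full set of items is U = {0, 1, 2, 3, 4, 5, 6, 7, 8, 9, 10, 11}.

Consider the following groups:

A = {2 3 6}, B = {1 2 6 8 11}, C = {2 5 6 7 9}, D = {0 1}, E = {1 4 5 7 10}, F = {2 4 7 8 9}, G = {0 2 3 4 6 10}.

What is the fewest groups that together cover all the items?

3

B, C, and G cover everything between them: the union {0, 1, 2, 3, 4, 5, 6, 7, 8, 9, 10, 11} is all of U.
Only B contains 11, so B is forced; the remaining 7 items need at least 2 more groups (each remaining group adds at most 4) — so at least 3 groups are needed, and 3 is optimal.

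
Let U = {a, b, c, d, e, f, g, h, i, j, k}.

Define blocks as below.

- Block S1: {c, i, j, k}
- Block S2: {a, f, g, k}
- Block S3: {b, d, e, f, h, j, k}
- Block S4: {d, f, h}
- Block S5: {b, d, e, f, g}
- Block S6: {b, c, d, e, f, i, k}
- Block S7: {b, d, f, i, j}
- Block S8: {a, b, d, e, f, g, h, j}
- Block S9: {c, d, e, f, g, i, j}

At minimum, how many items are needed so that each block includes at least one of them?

2

Take T = {d, k}. Each listed block contains at least one of these, so T is a hitting set of size 2.
The blocks S1, S4 are pairwise disjoint, so any hitting set needs a separate item for each — at least 2. Hence 2 is optimal.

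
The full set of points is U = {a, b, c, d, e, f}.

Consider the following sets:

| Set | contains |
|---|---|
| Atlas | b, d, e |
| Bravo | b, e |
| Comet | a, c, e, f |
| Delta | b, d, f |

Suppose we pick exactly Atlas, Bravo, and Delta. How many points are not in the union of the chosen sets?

2

Union of Atlas, Bravo, Delta = {b, d, e, f}.
Not covered: a, c — 2 points.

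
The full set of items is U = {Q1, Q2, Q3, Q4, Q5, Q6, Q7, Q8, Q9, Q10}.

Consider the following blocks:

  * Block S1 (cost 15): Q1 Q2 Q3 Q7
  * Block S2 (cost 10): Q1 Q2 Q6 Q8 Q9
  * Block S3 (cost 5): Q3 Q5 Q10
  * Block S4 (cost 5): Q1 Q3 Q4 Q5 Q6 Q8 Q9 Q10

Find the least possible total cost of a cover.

S1, S4 together cover every item (S1 ∪ S4 = {Q1, Q2, Q3, Q4, Q5, Q6, Q7, Q8, Q9, Q10}); total cost 15 + 5 = 20.
No covering selection has total cost below 20.

20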